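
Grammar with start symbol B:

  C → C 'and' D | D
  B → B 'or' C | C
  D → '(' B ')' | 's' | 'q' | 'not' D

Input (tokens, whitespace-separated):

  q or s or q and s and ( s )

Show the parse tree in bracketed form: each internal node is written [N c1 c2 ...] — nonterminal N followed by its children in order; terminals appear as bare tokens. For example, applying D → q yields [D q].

[B [B [B [C [D q]]] or [C [D s]]] or [C [C [C [D q]] and [D s]] and [D ( [B [C [D s]]] )]]]

B
B or C
B or C or C
C or C or C
D or C or C
q or C or C
q or D or C
q or s or C
q or s or C and D
q or s or C and D and D
q or s or D and D and D
q or s or q and D and D
q or s or q and s and D
q or s or q and s and ( B )
q or s or q and s and ( C )
q or s or q and s and ( D )
q or s or q and s and ( s )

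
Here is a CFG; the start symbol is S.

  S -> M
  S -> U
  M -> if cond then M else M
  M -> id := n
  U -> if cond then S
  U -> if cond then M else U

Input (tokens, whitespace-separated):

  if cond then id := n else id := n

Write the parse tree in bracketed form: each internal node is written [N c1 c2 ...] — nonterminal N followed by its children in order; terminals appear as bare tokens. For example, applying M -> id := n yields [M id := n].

[S [M if cond then [M id := n] else [M id := n]]]

S
M
if cond then M else M
if cond then id := n else M
if cond then id := n else id := n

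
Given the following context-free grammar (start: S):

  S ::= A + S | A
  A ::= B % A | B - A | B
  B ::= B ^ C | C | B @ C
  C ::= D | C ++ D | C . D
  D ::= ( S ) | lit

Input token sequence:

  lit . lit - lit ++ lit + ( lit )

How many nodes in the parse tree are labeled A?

[S [A [B [C [C [D lit]] . [D lit]]] - [A [B [C [C [D lit]] ++ [D lit]]]]] + [S [A [B [C [D ( [S [A [B [C [D lit]]]]] )]]]]]]

4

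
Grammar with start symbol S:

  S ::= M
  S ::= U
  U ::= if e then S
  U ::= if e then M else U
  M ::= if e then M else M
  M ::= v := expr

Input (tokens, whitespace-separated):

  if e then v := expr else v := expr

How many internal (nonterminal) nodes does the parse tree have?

[S [M if e then [M v := expr] else [M v := expr]]]

4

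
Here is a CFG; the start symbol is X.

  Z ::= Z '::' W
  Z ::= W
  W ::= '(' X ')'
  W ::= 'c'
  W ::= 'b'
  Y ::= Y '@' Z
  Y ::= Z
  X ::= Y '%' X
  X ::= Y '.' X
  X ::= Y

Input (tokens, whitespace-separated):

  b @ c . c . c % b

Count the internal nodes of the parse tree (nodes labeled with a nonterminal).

19

[X [Y [Y [Z [W b]]] @ [Z [W c]]] . [X [Y [Z [W c]]] . [X [Y [Z [W c]]] % [X [Y [Z [W b]]]]]]]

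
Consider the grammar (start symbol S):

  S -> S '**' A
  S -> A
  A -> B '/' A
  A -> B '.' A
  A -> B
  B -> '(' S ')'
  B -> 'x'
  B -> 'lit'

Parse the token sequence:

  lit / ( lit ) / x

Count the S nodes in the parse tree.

2

[S [A [B lit] / [A [B ( [S [A [B lit]]] )] / [A [B x]]]]]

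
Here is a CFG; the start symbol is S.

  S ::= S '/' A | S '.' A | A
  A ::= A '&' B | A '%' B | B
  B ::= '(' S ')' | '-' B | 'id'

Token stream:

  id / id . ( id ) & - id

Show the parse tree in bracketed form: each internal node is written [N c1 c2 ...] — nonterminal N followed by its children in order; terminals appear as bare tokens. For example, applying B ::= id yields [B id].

S
S . A
S / A . A
A / A . A
B / A . A
id / A . A
id / B . A
id / id . A
id / id . A & B
id / id . B & B
id / id . ( S ) & B
id / id . ( A ) & B
id / id . ( B ) & B
id / id . ( id ) & B
id / id . ( id ) & - B
id / id . ( id ) & - id

[S [S [S [A [B id]]] / [A [B id]]] . [A [A [B ( [S [A [B id]]] )]] & [B - [B id]]]]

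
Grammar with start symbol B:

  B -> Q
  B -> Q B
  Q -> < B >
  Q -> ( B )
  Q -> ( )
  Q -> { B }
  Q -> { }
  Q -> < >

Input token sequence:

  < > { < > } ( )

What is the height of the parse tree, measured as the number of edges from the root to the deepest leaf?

[B [Q < >] [B [Q { [B [Q < >]] }] [B [Q ( )]]]]

5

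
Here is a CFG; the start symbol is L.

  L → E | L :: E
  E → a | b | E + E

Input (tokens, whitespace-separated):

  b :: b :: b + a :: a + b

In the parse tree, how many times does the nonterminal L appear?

4

[L [L [L [L [E b]] :: [E b]] :: [E [E b] + [E a]]] :: [E [E a] + [E b]]]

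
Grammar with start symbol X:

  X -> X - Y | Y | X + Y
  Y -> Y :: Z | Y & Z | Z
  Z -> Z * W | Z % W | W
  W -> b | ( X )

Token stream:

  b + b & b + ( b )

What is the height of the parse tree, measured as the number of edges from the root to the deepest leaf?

[X [X [X [Y [Z [W b]]]] + [Y [Y [Z [W b]]] & [Z [W b]]]] + [Y [Z [W ( [X [Y [Z [W b]]]] )]]]]

8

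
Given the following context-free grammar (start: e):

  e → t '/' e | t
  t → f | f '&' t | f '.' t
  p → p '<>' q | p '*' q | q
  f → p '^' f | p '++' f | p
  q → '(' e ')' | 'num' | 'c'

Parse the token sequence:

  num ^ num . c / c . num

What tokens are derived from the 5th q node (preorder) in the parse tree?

num

[e [t [f [p [q num]] ^ [f [p [q num]]]] . [t [f [p [q c]]]]] / [e [t [f [p [q c]]] . [t [f [p [q num]]]]]]]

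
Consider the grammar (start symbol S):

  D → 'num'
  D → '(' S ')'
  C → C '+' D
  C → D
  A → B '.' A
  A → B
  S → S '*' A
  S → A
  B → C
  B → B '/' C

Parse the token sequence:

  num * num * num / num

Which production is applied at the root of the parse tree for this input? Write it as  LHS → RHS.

[S [S [S [A [B [C [D num]]]]] * [A [B [C [D num]]]]] * [A [B [B [C [D num]]] / [C [D num]]]]]

S → S '*' A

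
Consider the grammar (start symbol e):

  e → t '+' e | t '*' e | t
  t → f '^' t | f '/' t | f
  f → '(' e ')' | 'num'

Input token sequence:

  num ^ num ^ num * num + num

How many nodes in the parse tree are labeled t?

5

[e [t [f num] ^ [t [f num] ^ [t [f num]]]] * [e [t [f num]] + [e [t [f num]]]]]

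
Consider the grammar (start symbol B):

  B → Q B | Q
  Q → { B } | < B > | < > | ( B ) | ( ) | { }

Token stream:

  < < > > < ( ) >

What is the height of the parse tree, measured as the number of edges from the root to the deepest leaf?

5

[B [Q < [B [Q < >]] >] [B [Q < [B [Q ( )]] >]]]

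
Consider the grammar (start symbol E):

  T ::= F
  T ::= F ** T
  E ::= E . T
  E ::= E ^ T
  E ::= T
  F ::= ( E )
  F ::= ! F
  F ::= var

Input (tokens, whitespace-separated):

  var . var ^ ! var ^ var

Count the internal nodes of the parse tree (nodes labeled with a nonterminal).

13

[E [E [E [E [T [F var]]] . [T [F var]]] ^ [T [F ! [F var]]]] ^ [T [F var]]]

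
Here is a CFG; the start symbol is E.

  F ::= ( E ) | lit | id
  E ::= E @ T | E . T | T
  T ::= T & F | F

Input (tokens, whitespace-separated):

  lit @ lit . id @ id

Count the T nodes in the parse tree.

4

[E [E [E [E [T [F lit]]] @ [T [F lit]]] . [T [F id]]] @ [T [F id]]]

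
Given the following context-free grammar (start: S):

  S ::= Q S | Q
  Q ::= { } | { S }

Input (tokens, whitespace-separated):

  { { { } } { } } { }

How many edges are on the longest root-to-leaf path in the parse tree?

6

[S [Q { [S [Q { [S [Q { }]] }] [S [Q { }]]] }] [S [Q { }]]]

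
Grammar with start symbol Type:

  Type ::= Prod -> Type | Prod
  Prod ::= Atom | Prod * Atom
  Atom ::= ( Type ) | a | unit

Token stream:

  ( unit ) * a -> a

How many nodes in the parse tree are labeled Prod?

4

[Type [Prod [Prod [Atom ( [Type [Prod [Atom unit]]] )]] * [Atom a]] -> [Type [Prod [Atom a]]]]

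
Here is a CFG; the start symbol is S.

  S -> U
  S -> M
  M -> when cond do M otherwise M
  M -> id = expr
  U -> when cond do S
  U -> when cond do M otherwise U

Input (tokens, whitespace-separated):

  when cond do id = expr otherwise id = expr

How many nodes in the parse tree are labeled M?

[S [M when cond do [M id = expr] otherwise [M id = expr]]]

3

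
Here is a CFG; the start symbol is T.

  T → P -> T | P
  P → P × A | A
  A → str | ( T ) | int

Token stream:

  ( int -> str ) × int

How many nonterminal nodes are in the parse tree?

[T [P [P [A ( [T [P [A int]] -> [T [P [A str]]]] )]] × [A int]]]

11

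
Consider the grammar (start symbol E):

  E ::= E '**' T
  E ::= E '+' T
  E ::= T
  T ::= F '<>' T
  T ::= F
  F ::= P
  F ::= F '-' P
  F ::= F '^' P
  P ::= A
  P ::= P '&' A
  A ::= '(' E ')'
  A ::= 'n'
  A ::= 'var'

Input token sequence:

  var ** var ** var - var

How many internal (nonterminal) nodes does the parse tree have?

18

[E [E [E [T [F [P [A var]]]]] ** [T [F [P [A var]]]]] ** [T [F [F [P [A var]]] - [P [A var]]]]]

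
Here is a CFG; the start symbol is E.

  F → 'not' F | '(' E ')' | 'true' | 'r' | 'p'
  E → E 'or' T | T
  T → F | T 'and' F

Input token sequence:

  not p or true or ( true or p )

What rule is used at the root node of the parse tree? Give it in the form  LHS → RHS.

E → E 'or' T

[E [E [E [T [F not [F p]]]] or [T [F true]]] or [T [F ( [E [E [T [F true]]] or [T [F p]]] )]]]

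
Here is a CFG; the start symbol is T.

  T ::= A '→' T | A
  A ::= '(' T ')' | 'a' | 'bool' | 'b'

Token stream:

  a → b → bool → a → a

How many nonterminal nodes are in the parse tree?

[T [A a] → [T [A b] → [T [A bool] → [T [A a] → [T [A a]]]]]]

10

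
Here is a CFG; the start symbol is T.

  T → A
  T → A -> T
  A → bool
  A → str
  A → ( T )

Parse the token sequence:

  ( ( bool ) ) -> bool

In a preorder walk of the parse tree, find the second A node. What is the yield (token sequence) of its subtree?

( bool )

[T [A ( [T [A ( [T [A bool]] )]] )] -> [T [A bool]]]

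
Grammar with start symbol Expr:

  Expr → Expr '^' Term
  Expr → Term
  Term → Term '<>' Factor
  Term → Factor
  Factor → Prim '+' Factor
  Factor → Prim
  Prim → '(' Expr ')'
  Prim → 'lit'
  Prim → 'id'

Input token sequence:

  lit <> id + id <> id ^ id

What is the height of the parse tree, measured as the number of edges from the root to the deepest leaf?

[Expr [Expr [Term [Term [Term [Factor [Prim lit]]] <> [Factor [Prim id] + [Factor [Prim id]]]] <> [Factor [Prim id]]]] ^ [Term [Factor [Prim id]]]]

7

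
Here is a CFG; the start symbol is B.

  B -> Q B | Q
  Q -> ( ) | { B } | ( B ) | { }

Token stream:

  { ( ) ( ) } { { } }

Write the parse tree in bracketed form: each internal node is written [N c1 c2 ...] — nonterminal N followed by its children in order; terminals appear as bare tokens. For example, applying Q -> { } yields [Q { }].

B
Q B
{ B } B
{ Q B } B
{ ( ) B } B
{ ( ) Q } B
{ ( ) ( ) } B
{ ( ) ( ) } Q
{ ( ) ( ) } { B }
{ ( ) ( ) } { Q }
{ ( ) ( ) } { { } }

[B [Q { [B [Q ( )] [B [Q ( )]]] }] [B [Q { [B [Q { }]] }]]]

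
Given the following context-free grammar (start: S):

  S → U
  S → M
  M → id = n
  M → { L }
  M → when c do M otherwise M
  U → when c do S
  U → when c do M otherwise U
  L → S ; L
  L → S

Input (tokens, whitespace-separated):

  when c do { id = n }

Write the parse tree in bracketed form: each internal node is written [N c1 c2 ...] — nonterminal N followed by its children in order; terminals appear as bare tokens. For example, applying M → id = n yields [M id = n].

[S [U when c do [S [M { [L [S [M id = n]]] }]]]]

S
U
when c do S
when c do M
when c do { L }
when c do { S }
when c do { M }
when c do { id = n }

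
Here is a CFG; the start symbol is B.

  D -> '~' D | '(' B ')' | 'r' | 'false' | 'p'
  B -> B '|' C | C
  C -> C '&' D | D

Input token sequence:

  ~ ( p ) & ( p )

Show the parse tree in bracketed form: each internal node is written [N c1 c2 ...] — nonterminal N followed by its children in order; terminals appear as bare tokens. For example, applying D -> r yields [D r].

[B [C [C [D ~ [D ( [B [C [D p]]] )]]] & [D ( [B [C [D p]]] )]]]

B
C
C & D
D & D
~ D & D
~ ( B ) & D
~ ( C ) & D
~ ( D ) & D
~ ( p ) & D
~ ( p ) & ( B )
~ ( p ) & ( C )
~ ( p ) & ( D )
~ ( p ) & ( p )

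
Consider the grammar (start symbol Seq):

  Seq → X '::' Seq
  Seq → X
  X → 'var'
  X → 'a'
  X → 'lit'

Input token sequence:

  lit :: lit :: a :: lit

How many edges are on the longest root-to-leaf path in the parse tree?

5

[Seq [X lit] :: [Seq [X lit] :: [Seq [X a] :: [Seq [X lit]]]]]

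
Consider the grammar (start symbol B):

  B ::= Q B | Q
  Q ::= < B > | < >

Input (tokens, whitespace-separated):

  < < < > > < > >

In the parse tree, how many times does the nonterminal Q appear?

4

[B [Q < [B [Q < [B [Q < >]] >] [B [Q < >]]] >]]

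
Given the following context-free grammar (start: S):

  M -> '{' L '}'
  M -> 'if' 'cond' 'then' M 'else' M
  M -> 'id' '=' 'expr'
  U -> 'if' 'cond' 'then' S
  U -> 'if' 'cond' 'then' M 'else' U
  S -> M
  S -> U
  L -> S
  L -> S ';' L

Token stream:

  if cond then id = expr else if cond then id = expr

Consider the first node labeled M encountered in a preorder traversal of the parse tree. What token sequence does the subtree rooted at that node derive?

[S [U if cond then [M id = expr] else [U if cond then [S [M id = expr]]]]]

id = expr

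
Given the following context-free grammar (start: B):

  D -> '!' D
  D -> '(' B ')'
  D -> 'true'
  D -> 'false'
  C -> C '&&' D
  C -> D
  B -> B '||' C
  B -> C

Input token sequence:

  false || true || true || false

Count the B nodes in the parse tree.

4

[B [B [B [B [C [D false]]] || [C [D true]]] || [C [D true]]] || [C [D false]]]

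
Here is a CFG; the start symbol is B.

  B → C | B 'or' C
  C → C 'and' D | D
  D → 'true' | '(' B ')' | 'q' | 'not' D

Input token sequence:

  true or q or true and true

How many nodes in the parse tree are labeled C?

[B [B [B [C [D true]]] or [C [D q]]] or [C [C [D true]] and [D true]]]

4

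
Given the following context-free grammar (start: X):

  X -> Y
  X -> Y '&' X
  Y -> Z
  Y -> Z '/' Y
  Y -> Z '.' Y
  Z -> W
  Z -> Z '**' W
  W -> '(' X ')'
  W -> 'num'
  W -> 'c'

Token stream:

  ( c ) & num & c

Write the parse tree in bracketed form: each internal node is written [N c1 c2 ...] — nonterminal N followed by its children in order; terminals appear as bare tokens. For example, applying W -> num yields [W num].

X
Y & X
Z & X
W & X
( X ) & X
( Y ) & X
( Z ) & X
( W ) & X
( c ) & X
( c ) & Y & X
( c ) & Z & X
( c ) & W & X
( c ) & num & X
( c ) & num & Y
( c ) & num & Z
( c ) & num & W
( c ) & num & c

[X [Y [Z [W ( [X [Y [Z [W c]]]] )]]] & [X [Y [Z [W num]]] & [X [Y [Z [W c]]]]]]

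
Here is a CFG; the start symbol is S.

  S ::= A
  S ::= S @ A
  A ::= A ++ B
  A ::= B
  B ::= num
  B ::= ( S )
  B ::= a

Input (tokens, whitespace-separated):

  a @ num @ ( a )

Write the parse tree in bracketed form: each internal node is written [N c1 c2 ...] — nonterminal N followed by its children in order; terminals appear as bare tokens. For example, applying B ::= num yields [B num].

S
S @ A
S @ A @ A
A @ A @ A
B @ A @ A
a @ A @ A
a @ B @ A
a @ num @ A
a @ num @ B
a @ num @ ( S )
a @ num @ ( A )
a @ num @ ( B )
a @ num @ ( a )

[S [S [S [A [B a]]] @ [A [B num]]] @ [A [B ( [S [A [B a]]] )]]]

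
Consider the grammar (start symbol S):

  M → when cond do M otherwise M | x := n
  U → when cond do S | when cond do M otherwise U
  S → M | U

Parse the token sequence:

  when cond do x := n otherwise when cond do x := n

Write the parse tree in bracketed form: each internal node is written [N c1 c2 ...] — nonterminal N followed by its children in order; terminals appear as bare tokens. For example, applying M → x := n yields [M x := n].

[S [U when cond do [M x := n] otherwise [U when cond do [S [M x := n]]]]]

S
U
when cond do M otherwise U
when cond do x := n otherwise U
when cond do x := n otherwise when cond do S
when cond do x := n otherwise when cond do M
when cond do x := n otherwise when cond do x := n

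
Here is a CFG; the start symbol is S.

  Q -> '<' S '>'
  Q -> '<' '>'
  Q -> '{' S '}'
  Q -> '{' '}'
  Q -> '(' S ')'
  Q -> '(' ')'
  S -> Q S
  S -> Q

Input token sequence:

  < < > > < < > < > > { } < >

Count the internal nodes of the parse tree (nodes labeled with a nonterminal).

14

[S [Q < [S [Q < >]] >] [S [Q < [S [Q < >] [S [Q < >]]] >] [S [Q { }] [S [Q < >]]]]]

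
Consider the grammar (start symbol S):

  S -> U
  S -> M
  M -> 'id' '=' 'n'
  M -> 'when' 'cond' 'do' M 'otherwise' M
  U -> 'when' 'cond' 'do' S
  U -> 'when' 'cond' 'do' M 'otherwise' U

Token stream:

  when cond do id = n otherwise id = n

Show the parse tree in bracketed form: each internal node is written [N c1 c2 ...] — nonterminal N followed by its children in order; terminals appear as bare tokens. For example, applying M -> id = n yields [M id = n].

[S [M when cond do [M id = n] otherwise [M id = n]]]

S
M
when cond do M otherwise M
when cond do id = n otherwise M
when cond do id = n otherwise id = n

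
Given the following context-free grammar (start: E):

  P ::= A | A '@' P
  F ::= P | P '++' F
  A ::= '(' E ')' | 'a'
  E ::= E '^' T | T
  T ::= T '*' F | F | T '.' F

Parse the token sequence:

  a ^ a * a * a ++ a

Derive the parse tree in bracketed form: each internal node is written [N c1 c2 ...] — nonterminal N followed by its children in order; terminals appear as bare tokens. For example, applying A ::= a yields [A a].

E
E ^ T
T ^ T
F ^ T
P ^ T
A ^ T
a ^ T
a ^ T * F
a ^ T * F * F
a ^ F * F * F
a ^ P * F * F
a ^ A * F * F
a ^ a * F * F
a ^ a * P * F
a ^ a * A * F
a ^ a * a * F
a ^ a * a * P ++ F
a ^ a * a * A ++ F
a ^ a * a * a ++ F
a ^ a * a * a ++ P
a ^ a * a * a ++ A
a ^ a * a * a ++ a

[E [E [T [F [P [A a]]]]] ^ [T [T [T [F [P [A a]]]] * [F [P [A a]]]] * [F [P [A a]] ++ [F [P [A a]]]]]]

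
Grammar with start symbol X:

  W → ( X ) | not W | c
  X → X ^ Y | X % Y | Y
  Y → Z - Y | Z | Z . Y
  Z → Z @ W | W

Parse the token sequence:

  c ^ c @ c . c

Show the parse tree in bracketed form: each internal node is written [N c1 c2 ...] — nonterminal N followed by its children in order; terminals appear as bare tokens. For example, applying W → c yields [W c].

[X [X [Y [Z [W c]]]] ^ [Y [Z [Z [W c]] @ [W c]] . [Y [Z [W c]]]]]

X
X ^ Y
Y ^ Y
Z ^ Y
W ^ Y
c ^ Y
c ^ Z . Y
c ^ Z @ W . Y
c ^ W @ W . Y
c ^ c @ W . Y
c ^ c @ c . Y
c ^ c @ c . Z
c ^ c @ c . W
c ^ c @ c . c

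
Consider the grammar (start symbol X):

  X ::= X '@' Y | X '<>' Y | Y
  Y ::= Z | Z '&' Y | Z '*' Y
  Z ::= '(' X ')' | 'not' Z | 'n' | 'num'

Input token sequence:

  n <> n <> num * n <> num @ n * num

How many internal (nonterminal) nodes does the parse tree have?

[X [X [X [X [X [Y [Z n]]] <> [Y [Z n]]] <> [Y [Z num] * [Y [Z n]]]] <> [Y [Z num]]] @ [Y [Z n] * [Y [Z num]]]]

19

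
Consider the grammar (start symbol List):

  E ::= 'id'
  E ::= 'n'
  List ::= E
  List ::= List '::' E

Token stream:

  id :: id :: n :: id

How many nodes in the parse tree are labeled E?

[List [List [List [List [E id]] :: [E id]] :: [E n]] :: [E id]]

4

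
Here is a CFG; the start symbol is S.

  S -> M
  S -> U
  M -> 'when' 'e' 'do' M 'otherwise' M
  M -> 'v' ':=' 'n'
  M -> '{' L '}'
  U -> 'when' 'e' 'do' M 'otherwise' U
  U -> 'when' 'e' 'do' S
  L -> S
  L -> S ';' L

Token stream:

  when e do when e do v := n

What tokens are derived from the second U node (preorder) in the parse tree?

[S [U when e do [S [U when e do [S [M v := n]]]]]]

when e do v := n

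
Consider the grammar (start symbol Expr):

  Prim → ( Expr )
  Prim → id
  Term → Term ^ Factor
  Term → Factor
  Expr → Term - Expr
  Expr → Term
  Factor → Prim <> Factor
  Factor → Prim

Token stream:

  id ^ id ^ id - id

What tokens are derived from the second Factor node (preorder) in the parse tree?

[Expr [Term [Term [Term [Factor [Prim id]]] ^ [Factor [Prim id]]] ^ [Factor [Prim id]]] - [Expr [Term [Factor [Prim id]]]]]

id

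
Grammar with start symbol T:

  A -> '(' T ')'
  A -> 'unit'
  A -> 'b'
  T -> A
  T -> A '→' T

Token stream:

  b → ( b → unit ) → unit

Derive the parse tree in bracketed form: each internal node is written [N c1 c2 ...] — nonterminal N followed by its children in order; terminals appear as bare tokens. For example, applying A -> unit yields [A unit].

T
A → T
b → T
b → A → T
b → ( T ) → T
b → ( A → T ) → T
b → ( b → T ) → T
b → ( b → A ) → T
b → ( b → unit ) → T
b → ( b → unit ) → A
b → ( b → unit ) → unit

[T [A b] → [T [A ( [T [A b] → [T [A unit]]] )] → [T [A unit]]]]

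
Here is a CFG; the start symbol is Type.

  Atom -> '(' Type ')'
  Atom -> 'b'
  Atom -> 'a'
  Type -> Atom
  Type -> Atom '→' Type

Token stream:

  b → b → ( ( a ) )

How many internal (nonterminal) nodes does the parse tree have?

10

[Type [Atom b] → [Type [Atom b] → [Type [Atom ( [Type [Atom ( [Type [Atom a]] )]] )]]]]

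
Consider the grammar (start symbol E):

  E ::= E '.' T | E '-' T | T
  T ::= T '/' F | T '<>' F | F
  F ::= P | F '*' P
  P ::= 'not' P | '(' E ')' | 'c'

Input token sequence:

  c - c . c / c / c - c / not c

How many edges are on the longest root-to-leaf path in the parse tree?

[E [E [E [E [T [F [P c]]]] - [T [F [P c]]]] . [T [T [T [F [P c]]] / [F [P c]]] / [F [P c]]]] - [T [T [F [P c]]] / [F [P not [P c]]]]]

7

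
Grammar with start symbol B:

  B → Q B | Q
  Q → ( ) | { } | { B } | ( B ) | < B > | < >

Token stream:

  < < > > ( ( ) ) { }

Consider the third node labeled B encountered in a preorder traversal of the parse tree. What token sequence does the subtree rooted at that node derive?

[B [Q < [B [Q < >]] >] [B [Q ( [B [Q ( )]] )] [B [Q { }]]]]

( ( ) ) { }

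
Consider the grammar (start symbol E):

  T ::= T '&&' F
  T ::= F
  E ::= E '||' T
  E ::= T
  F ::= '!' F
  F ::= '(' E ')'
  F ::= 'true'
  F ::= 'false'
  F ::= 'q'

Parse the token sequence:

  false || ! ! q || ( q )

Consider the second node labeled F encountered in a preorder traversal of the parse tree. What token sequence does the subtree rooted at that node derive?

! ! q

[E [E [E [T [F false]]] || [T [F ! [F ! [F q]]]]] || [T [F ( [E [T [F q]]] )]]]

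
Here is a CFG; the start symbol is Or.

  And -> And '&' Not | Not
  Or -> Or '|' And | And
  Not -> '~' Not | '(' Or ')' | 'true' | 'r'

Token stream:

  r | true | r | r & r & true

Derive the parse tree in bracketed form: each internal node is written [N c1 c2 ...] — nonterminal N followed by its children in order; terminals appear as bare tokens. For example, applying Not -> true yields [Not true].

Or
Or | And
Or | And | And
Or | And | And | And
And | And | And | And
Not | And | And | And
r | And | And | And
r | Not | And | And
r | true | And | And
r | true | Not | And
r | true | r | And
r | true | r | And & Not
r | true | r | And & Not & Not
r | true | r | Not & Not & Not
r | true | r | r & Not & Not
r | true | r | r & r & Not
r | true | r | r & r & true

[Or [Or [Or [Or [And [Not r]]] | [And [Not true]]] | [And [Not r]]] | [And [And [And [Not r]] & [Not r]] & [Not true]]]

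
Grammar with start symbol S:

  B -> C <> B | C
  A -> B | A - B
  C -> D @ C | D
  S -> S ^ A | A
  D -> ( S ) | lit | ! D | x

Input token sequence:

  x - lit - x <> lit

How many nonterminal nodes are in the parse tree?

16

[S [A [A [A [B [C [D x]]]] - [B [C [D lit]]]] - [B [C [D x]] <> [B [C [D lit]]]]]]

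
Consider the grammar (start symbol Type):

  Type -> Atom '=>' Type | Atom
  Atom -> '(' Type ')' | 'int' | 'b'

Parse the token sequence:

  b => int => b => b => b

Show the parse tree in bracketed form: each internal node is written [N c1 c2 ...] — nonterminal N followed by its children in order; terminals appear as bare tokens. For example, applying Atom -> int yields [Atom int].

Type
Atom => Type
b => Type
b => Atom => Type
b => int => Type
b => int => Atom => Type
b => int => b => Type
b => int => b => Atom => Type
b => int => b => b => Type
b => int => b => b => Atom
b => int => b => b => b

[Type [Atom b] => [Type [Atom int] => [Type [Atom b] => [Type [Atom b] => [Type [Atom b]]]]]]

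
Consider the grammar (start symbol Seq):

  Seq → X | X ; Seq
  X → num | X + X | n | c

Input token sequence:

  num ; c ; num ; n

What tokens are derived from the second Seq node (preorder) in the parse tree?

c ; num ; n

[Seq [X num] ; [Seq [X c] ; [Seq [X num] ; [Seq [X n]]]]]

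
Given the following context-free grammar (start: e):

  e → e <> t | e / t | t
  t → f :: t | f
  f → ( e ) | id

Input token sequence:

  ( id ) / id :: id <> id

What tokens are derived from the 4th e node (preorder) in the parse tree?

id

[e [e [e [t [f ( [e [t [f id]]] )]]] / [t [f id] :: [t [f id]]]] <> [t [f id]]]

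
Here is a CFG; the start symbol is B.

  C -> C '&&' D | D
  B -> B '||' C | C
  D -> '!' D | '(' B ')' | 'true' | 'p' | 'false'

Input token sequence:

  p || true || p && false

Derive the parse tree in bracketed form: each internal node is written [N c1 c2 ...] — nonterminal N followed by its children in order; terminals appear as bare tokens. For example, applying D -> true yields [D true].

[B [B [B [C [D p]]] || [C [D true]]] || [C [C [D p]] && [D false]]]

B
B || C
B || C || C
C || C || C
D || C || C
p || C || C
p || D || C
p || true || C
p || true || C && D
p || true || D && D
p || true || p && D
p || true || p && false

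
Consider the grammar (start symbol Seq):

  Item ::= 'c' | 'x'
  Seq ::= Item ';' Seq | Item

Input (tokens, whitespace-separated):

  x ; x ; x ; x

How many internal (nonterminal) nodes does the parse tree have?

[Seq [Item x] ; [Seq [Item x] ; [Seq [Item x] ; [Seq [Item x]]]]]

8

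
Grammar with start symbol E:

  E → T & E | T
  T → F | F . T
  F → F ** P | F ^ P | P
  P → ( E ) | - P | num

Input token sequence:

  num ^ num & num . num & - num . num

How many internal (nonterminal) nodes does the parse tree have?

21

[E [T [F [F [P num]] ^ [P num]]] & [E [T [F [P num]] . [T [F [P num]]]] & [E [T [F [P - [P num]]] . [T [F [P num]]]]]]]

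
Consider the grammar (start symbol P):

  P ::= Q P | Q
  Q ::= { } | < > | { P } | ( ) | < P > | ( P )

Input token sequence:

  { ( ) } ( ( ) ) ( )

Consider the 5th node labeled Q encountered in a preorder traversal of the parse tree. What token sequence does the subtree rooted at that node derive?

[P [Q { [P [Q ( )]] }] [P [Q ( [P [Q ( )]] )] [P [Q ( )]]]]

( )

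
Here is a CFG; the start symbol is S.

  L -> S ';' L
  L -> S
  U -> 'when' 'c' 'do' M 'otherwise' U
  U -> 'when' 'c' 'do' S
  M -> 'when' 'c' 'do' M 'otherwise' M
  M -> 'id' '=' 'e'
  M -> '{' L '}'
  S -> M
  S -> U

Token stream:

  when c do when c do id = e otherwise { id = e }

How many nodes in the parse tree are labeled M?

4

[S [U when c do [S [M when c do [M id = e] otherwise [M { [L [S [M id = e]]] }]]]]]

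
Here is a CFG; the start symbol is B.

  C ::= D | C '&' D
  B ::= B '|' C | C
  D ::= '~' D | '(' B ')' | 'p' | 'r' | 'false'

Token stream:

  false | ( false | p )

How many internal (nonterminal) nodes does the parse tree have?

12

[B [B [C [D false]]] | [C [D ( [B [B [C [D false]]] | [C [D p]]] )]]]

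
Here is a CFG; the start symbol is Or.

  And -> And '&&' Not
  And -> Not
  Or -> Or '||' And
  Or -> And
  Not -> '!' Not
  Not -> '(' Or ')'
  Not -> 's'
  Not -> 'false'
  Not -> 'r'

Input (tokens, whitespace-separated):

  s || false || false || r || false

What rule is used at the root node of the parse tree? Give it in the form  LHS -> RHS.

Or -> Or '||' And

[Or [Or [Or [Or [Or [And [Not s]]] || [And [Not false]]] || [And [Not false]]] || [And [Not r]]] || [And [Not false]]]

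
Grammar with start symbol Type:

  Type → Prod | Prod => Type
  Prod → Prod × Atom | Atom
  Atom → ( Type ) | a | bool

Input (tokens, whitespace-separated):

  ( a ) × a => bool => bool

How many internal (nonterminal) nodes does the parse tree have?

14

[Type [Prod [Prod [Atom ( [Type [Prod [Atom a]]] )]] × [Atom a]] => [Type [Prod [Atom bool]] => [Type [Prod [Atom bool]]]]]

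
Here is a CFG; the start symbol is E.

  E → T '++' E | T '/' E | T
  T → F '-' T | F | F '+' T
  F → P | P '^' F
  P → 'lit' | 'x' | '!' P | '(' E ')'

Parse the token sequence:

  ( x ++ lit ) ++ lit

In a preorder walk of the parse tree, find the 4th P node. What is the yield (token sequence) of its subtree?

[E [T [F [P ( [E [T [F [P x]]] ++ [E [T [F [P lit]]]]] )]]] ++ [E [T [F [P lit]]]]]

lit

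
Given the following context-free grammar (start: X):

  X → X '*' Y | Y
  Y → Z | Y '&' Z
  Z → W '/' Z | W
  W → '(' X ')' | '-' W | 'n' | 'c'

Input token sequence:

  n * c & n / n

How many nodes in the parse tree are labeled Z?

4

[X [X [Y [Z [W n]]]] * [Y [Y [Z [W c]]] & [Z [W n] / [Z [W n]]]]]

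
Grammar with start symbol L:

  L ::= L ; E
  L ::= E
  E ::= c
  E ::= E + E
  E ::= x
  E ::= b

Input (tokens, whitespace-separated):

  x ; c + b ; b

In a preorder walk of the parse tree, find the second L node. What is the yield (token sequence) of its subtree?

x ; c + b

[L [L [L [E x]] ; [E [E c] + [E b]]] ; [E b]]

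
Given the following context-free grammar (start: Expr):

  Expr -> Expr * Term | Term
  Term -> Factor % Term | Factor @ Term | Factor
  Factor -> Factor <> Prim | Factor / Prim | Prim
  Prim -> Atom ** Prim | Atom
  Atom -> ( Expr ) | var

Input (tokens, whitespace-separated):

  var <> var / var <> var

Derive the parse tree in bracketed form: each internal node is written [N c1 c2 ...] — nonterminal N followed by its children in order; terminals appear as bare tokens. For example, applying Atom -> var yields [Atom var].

Expr
Term
Factor
Factor <> Prim
Factor / Prim <> Prim
Factor <> Prim / Prim <> Prim
Prim <> Prim / Prim <> Prim
Atom <> Prim / Prim <> Prim
var <> Prim / Prim <> Prim
var <> Atom / Prim <> Prim
var <> var / Prim <> Prim
var <> var / Atom <> Prim
var <> var / var <> Prim
var <> var / var <> Atom
var <> var / var <> var

[Expr [Term [Factor [Factor [Factor [Factor [Prim [Atom var]]] <> [Prim [Atom var]]] / [Prim [Atom var]]] <> [Prim [Atom var]]]]]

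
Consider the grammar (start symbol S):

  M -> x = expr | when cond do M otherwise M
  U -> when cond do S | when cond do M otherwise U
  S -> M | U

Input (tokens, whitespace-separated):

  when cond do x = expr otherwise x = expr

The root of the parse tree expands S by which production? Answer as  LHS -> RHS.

[S [M when cond do [M x = expr] otherwise [M x = expr]]]

S -> M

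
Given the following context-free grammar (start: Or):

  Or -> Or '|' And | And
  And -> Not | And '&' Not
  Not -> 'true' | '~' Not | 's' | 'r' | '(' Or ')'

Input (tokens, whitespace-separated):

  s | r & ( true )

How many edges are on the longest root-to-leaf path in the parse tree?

[Or [Or [And [Not s]]] | [And [And [Not r]] & [Not ( [Or [And [Not true]]] )]]]

6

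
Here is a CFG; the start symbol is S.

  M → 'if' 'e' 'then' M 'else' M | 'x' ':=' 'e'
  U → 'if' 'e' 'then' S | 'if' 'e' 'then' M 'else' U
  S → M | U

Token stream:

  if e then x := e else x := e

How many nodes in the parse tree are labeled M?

[S [M if e then [M x := e] else [M x := e]]]

3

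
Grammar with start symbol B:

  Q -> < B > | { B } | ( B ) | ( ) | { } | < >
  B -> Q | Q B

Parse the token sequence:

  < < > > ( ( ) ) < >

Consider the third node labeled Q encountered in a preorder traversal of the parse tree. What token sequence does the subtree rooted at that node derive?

( ( ) )

[B [Q < [B [Q < >]] >] [B [Q ( [B [Q ( )]] )] [B [Q < >]]]]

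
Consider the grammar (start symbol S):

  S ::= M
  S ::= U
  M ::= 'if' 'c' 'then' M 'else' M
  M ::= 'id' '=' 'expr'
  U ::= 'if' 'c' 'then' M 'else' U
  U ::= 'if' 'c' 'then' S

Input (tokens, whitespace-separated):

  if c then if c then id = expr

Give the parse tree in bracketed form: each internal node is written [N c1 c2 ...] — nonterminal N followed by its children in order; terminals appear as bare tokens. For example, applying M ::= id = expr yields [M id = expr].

S
U
if c then S
if c then U
if c then if c then S
if c then if c then M
if c then if c then id = expr

[S [U if c then [S [U if c then [S [M id = expr]]]]]]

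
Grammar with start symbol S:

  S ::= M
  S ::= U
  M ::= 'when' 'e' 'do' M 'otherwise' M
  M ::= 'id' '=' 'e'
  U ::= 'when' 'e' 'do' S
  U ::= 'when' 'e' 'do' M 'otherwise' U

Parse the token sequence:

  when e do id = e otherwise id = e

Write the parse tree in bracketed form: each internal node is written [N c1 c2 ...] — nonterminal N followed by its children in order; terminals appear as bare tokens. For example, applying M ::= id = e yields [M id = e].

[S [M when e do [M id = e] otherwise [M id = e]]]

S
M
when e do M otherwise M
when e do id = e otherwise M
when e do id = e otherwise id = e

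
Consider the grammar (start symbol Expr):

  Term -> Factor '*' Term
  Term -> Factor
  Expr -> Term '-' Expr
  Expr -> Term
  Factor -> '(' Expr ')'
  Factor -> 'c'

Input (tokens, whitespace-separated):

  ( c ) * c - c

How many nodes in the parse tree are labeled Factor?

[Expr [Term [Factor ( [Expr [Term [Factor c]]] )] * [Term [Factor c]]] - [Expr [Term [Factor c]]]]

4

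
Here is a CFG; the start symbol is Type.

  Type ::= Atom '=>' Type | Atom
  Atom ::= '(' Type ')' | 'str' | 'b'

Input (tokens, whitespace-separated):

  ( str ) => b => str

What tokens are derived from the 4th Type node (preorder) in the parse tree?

str

[Type [Atom ( [Type [Atom str]] )] => [Type [Atom b] => [Type [Atom str]]]]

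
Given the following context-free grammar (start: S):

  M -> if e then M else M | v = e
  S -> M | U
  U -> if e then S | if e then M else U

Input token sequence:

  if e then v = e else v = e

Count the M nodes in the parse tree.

3

[S [M if e then [M v = e] else [M v = e]]]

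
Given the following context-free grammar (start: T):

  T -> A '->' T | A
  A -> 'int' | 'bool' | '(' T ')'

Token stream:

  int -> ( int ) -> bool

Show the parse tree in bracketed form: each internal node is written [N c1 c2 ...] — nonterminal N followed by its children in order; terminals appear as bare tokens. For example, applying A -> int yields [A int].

T
A -> T
int -> T
int -> A -> T
int -> ( T ) -> T
int -> ( A ) -> T
int -> ( int ) -> T
int -> ( int ) -> A
int -> ( int ) -> bool

[T [A int] -> [T [A ( [T [A int]] )] -> [T [A bool]]]]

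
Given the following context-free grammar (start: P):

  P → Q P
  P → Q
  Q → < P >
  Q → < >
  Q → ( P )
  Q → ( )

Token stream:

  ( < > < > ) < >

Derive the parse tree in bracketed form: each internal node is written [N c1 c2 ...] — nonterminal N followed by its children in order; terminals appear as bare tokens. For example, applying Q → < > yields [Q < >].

P
Q P
( P ) P
( Q P ) P
( < > P ) P
( < > Q ) P
( < > < > ) P
( < > < > ) Q
( < > < > ) < >

[P [Q ( [P [Q < >] [P [Q < >]]] )] [P [Q < >]]]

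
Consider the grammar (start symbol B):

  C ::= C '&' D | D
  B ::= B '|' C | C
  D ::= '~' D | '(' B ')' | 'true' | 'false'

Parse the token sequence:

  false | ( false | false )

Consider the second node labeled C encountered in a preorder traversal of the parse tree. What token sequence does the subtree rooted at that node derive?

( false | false )

[B [B [C [D false]]] | [C [D ( [B [B [C [D false]]] | [C [D false]]] )]]]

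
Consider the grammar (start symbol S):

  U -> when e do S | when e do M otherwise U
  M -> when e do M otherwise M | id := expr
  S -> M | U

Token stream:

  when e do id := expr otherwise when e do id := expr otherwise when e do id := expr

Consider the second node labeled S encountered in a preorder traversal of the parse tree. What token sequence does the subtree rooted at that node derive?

id := expr

[S [U when e do [M id := expr] otherwise [U when e do [M id := expr] otherwise [U when e do [S [M id := expr]]]]]]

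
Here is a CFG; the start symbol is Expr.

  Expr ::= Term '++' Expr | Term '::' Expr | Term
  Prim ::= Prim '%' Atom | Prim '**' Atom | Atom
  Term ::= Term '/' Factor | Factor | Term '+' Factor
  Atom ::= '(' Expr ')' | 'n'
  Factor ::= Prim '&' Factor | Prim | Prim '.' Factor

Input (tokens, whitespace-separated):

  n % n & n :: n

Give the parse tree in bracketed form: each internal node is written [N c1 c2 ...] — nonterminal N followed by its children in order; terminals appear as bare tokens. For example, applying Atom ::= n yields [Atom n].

[Expr [Term [Factor [Prim [Prim [Atom n]] % [Atom n]] & [Factor [Prim [Atom n]]]]] :: [Expr [Term [Factor [Prim [Atom n]]]]]]

Expr
Term :: Expr
Factor :: Expr
Prim & Factor :: Expr
Prim % Atom & Factor :: Expr
Atom % Atom & Factor :: Expr
n % Atom & Factor :: Expr
n % n & Factor :: Expr
n % n & Prim :: Expr
n % n & Atom :: Expr
n % n & n :: Expr
n % n & n :: Term
n % n & n :: Factor
n % n & n :: Prim
n % n & n :: Atom
n % n & n :: n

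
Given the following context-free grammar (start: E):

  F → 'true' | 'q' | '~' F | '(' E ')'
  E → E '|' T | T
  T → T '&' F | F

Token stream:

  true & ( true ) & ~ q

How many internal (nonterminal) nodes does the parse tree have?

11

[E [T [T [T [F true]] & [F ( [E [T [F true]]] )]] & [F ~ [F q]]]]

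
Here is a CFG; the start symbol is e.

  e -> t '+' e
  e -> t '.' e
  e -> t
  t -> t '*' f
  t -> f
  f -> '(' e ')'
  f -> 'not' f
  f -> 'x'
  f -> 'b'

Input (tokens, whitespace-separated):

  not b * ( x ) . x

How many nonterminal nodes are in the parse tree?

[e [t [t [f not [f b]]] * [f ( [e [t [f x]]] )]] . [e [t [f x]]]]

12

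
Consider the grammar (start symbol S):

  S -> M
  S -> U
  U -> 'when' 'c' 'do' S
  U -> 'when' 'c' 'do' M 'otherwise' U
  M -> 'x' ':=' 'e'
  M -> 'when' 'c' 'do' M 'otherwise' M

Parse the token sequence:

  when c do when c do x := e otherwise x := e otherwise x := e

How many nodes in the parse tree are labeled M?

[S [M when c do [M when c do [M x := e] otherwise [M x := e]] otherwise [M x := e]]]

5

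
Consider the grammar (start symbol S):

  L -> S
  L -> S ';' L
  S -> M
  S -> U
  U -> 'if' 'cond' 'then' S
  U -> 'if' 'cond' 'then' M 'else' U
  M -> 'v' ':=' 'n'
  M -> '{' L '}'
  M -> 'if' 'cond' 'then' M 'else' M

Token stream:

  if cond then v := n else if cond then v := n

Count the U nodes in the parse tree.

[S [U if cond then [M v := n] else [U if cond then [S [M v := n]]]]]

2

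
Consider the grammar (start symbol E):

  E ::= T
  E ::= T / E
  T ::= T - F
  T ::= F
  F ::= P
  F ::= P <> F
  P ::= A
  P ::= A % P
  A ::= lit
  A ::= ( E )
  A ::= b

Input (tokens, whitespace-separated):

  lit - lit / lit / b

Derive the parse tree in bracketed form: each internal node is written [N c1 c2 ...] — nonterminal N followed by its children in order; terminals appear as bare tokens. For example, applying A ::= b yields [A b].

E
T / E
T - F / E
F - F / E
P - F / E
A - F / E
lit - F / E
lit - P / E
lit - A / E
lit - lit / E
lit - lit / T / E
lit - lit / F / E
lit - lit / P / E
lit - lit / A / E
lit - lit / lit / E
lit - lit / lit / T
lit - lit / lit / F
lit - lit / lit / P
lit - lit / lit / A
lit - lit / lit / b

[E [T [T [F [P [A lit]]]] - [F [P [A lit]]]] / [E [T [F [P [A lit]]]] / [E [T [F [P [A b]]]]]]]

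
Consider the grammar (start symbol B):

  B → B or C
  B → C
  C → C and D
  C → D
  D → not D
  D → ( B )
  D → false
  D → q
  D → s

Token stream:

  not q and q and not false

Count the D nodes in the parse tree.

5

[B [C [C [C [D not [D q]]] and [D q]] and [D not [D false]]]]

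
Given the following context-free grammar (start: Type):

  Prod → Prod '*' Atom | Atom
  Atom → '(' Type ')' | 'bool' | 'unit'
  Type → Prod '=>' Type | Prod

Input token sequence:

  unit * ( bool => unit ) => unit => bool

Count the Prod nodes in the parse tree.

6

[Type [Prod [Prod [Atom unit]] * [Atom ( [Type [Prod [Atom bool]] => [Type [Prod [Atom unit]]]] )]] => [Type [Prod [Atom unit]] => [Type [Prod [Atom bool]]]]]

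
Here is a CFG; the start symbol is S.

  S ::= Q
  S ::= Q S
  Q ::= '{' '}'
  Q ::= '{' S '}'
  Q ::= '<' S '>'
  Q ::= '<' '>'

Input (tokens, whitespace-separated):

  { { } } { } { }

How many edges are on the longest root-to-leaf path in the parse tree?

4

[S [Q { [S [Q { }]] }] [S [Q { }] [S [Q { }]]]]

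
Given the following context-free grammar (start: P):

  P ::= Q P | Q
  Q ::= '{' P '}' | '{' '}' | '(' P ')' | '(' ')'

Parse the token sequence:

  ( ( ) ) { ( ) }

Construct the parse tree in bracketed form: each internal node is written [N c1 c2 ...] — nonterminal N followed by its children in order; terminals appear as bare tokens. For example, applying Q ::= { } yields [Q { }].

P
Q P
( P ) P
( Q ) P
( ( ) ) P
( ( ) ) Q
( ( ) ) { P }
( ( ) ) { Q }
( ( ) ) { ( ) }

[P [Q ( [P [Q ( )]] )] [P [Q { [P [Q ( )]] }]]]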